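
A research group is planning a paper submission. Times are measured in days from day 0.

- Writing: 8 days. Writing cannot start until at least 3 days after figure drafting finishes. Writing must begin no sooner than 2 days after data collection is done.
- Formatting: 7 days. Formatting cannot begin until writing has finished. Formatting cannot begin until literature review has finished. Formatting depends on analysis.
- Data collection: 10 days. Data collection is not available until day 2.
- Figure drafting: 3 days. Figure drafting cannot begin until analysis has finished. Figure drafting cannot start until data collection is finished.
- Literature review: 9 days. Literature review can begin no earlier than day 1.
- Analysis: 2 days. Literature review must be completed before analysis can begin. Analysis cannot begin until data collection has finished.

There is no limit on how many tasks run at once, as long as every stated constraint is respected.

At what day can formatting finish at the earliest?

35

Data collection cannot begin until its own release at day 2. It runs from day 2 to 2 + 10 = day 12.
Literature review cannot begin until its own release at day 1. It runs from day 1 to 1 + 9 = day 10.
Analysis has to wait for literature review (finishes day 10); data collection (finishes day 12). The latest of these is day 12, so analysis runs day 12 to 12 + 2 = day 14.
Figure drafting cannot start until analysis (finishes day 14); data collection (finishes day 12). The controlling bound is day 14, so figure drafting finishes at 14 + 3 = day 17.
For writing: figure drafting (finishes day 17, plus 3-day gap → day 20); data collection (finishes day 12, plus 2-day gap → day 14). Taking the maximum gives a start of day 20, and it finishes at 20 + 8 = day 28.
Formatting needs all of writing (finishes day 28); literature review (finishes day 10); analysis (finishes day 14). That puts its earliest start at day 28; it finishes at 28 + 7 = day 35.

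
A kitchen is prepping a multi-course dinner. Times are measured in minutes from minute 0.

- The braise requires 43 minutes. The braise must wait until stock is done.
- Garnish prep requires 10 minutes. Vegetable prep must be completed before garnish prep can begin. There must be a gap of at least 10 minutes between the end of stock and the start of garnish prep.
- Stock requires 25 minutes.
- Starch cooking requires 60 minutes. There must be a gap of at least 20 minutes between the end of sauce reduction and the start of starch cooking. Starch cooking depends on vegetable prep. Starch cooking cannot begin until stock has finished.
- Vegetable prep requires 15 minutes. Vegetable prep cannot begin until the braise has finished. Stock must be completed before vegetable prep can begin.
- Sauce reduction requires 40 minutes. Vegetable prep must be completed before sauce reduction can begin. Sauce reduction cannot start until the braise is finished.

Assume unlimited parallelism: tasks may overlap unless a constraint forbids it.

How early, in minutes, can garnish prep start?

Stock can start immediately at minute 0; it finishes at minute 25.
After stock (finishes minute 25), the braise can start at minute 25 and finishes at minute 68.
Vegetable prep cannot start until the braise (finishes minute 68); stock (finishes minute 25). The controlling bound is minute 68, so vegetable prep finishes at 68 + 15 = minute 83.
Garnish prep waits on vegetable prep (finishes minute 83); stock (finishes minute 25, plus 10-minute gap → minute 35). The latest of these is minute 83, which is the earliest garnish prep can start.

83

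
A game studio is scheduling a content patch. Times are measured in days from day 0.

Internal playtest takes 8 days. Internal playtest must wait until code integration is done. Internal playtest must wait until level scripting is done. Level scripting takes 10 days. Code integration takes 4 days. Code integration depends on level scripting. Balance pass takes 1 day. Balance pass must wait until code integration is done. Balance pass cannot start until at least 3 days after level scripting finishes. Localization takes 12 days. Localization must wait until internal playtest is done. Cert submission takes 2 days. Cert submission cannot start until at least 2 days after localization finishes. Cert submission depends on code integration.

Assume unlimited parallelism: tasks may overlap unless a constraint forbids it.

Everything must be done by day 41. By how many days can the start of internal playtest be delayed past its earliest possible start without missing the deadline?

Level scripting has no prerequisites, so it starts at day 0 and finishes at day 10.
Code integration cannot begin until level scripting (finishes day 10). It runs from day 10 to 10 + 4 = day 14.
Internal playtest cannot start until code integration (finishes day 14); level scripting (finishes day 10). The controlling bound is day 14, so internal playtest finishes at 14 + 8 = day 22.

Working backward from the deadline:
Nothing follows cert submission; the deadline of day 41 is its only limit. It must start by 41 − 2 = day 39.
Localization must finish before cert submission (must start by day 39, minus 2-day gap → day 37). With a 12-day duration, localization must start by 37 − 12 = day 25.
Since localization (must start by day 25) depends on it, internal playtest must finish by day 25. Backing off its 8-day duration gives a latest start of day 17.
So internal playtest can start as early as day 14 and as late as day 17, giving 17 − 14 = 3 days of slack.

3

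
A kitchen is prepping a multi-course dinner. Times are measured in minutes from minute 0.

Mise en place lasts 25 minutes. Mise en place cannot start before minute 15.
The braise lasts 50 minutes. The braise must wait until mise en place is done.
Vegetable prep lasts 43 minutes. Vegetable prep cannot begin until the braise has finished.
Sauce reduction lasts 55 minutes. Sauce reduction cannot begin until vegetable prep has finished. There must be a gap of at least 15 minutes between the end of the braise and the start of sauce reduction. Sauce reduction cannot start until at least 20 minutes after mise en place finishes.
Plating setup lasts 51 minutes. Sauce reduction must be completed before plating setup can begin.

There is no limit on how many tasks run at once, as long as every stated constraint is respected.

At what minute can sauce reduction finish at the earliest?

188

Mise en place cannot begin until its own release at minute 15. It runs from minute 15 to 15 + 25 = minute 40.
The braise cannot begin until mise en place (finishes minute 40). It runs from minute 40 to 40 + 50 = minute 90.
Vegetable prep cannot begin until the braise (finishes minute 90). It runs from minute 90 to 90 + 43 = minute 133.
Sauce reduction has to wait for vegetable prep (finishes minute 133); the braise (finishes minute 90, plus 15-minute gap → minute 105); mise en place (finishes minute 40, plus 20-minute gap → minute 60). The latest of these is minute 133, so sauce reduction runs minute 133 to 133 + 55 = minute 188.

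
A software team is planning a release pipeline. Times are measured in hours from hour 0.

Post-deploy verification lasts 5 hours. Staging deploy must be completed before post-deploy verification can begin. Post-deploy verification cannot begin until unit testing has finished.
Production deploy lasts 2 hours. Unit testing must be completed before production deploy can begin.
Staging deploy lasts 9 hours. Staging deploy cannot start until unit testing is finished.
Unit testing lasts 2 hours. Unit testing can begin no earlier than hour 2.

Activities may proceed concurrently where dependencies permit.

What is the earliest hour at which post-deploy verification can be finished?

After its own release at hour 2, unit testing can start at hour 2 and finishes at hour 4.
After unit testing (finishes hour 4), staging deploy can start at hour 4 and finishes at hour 13.
Post-deploy verification needs all of staging deploy (finishes hour 13); unit testing (finishes hour 4). That puts its earliest start at hour 13; it finishes at 13 + 5 = hour 18.

18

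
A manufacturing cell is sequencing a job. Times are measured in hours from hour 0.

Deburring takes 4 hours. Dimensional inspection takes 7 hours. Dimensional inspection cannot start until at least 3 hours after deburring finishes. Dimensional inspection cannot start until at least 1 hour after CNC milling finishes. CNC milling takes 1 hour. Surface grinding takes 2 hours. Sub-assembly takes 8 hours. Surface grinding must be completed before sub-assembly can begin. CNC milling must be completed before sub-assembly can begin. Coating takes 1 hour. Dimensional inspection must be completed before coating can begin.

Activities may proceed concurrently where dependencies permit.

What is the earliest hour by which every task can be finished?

15

Surface grinding has no prerequisites, so it starts at hour 0 and finishes at hour 2.
CNC milling can start immediately at hour 0; it finishes at hour 1.
Sub-assembly cannot start until surface grinding (finishes hour 2); CNC milling (finishes hour 1). The controlling bound is hour 2, so sub-assembly finishes at 2 + 8 = hour 10.
Deburring has no prerequisites, so it starts at hour 0 and finishes at hour 4.
Dimensional inspection needs all of deburring (finishes hour 4, plus 3-hour gap → hour 7); CNC milling (finishes hour 1, plus 1-hour gap → hour 2). That puts its earliest start at hour 7; it finishes at 7 + 7 = hour 14.
Coating waits on dimensional inspection (finishes hour 14), so it starts at hour 14 and finishes at 14 + 1 = hour 15.
All tasks are finished once the last one completes. Finish times: Deburring at 4, CNC milling at 1, Surface grinding at 2, Dimensional inspection at 14, Coating at 15, Sub-assembly at 10. The latest is hour 15.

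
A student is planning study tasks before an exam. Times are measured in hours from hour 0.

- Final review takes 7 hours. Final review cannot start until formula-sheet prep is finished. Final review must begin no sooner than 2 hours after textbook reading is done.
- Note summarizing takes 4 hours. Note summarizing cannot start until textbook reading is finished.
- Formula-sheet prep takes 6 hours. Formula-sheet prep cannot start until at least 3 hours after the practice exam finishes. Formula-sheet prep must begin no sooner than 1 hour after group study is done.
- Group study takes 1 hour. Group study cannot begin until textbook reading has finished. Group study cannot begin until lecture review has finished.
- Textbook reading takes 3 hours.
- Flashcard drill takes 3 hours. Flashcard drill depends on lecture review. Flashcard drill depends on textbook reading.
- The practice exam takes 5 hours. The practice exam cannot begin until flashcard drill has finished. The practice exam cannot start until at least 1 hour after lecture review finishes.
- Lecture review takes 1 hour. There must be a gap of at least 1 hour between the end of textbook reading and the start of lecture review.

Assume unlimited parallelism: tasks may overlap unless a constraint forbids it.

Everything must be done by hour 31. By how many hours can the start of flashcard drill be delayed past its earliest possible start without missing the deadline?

2

Textbook reading has no prerequisites, so it starts at hour 0 and finishes at hour 3.
After textbook reading (finishes hour 3, plus 1-hour gap → hour 4), lecture review can start at hour 4 and finishes at hour 5.
Flashcard drill needs all of lecture review (finishes hour 5); textbook reading (finishes hour 3). That puts its earliest start at hour 5; it finishes at 5 + 3 = hour 8.

Working backward from the deadline:
Nothing follows final review; the deadline of hour 31 is its only limit. It must start by 31 − 7 = hour 24.
Formula-sheet prep feeds into final review (must start by hour 24); so formula-sheet prep must finish by hour 24 and therefore start by hour 18.
Since formula-sheet prep (must start by hour 18, minus 3-hour gap → hour 15) depends on it, the practice exam must finish by hour 15. Backing off its 5-hour duration gives a latest start of hour 10.
Since the practice exam (must start by hour 10) depends on it, flashcard drill must finish by hour 10. Backing off its 3-hour duration gives a latest start of hour 7.
So flashcard drill can start as early as hour 5 and as late as hour 7, giving 7 − 5 = 2 hours of slack.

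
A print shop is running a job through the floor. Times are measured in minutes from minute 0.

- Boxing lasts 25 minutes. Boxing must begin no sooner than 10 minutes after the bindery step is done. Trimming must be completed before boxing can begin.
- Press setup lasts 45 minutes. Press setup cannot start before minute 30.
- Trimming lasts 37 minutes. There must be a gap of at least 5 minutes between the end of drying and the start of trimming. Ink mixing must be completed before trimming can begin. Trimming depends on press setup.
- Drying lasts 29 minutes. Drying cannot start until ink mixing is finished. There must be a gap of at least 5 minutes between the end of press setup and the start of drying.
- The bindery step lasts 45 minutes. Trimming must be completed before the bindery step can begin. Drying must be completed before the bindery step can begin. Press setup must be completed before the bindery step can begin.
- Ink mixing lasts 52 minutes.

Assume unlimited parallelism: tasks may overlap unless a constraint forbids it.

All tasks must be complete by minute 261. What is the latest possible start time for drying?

Boxing must finish by minute 261; it takes 25 minutes, so it must start by 261 − 25 = minute 236.
The bindery step must finish before boxing (must start by minute 236, minus 10-minute gap → minute 226). With a 45-minute duration, the bindery step must start by 226 − 45 = minute 181.
Trimming has several dependents: the bindery step (must start by minute 181); boxing (must start by minute 236). The earliest of those limits is minute 181, so trimming must start by 181 − 37 = minute 144.
Drying must finish in time for trimming (must start by minute 144, minus 5-minute gap → minute 139); the bindery step (must start by minute 181). The tightest is minute 139, so drying must start by 139 − 29 = minute 110.

110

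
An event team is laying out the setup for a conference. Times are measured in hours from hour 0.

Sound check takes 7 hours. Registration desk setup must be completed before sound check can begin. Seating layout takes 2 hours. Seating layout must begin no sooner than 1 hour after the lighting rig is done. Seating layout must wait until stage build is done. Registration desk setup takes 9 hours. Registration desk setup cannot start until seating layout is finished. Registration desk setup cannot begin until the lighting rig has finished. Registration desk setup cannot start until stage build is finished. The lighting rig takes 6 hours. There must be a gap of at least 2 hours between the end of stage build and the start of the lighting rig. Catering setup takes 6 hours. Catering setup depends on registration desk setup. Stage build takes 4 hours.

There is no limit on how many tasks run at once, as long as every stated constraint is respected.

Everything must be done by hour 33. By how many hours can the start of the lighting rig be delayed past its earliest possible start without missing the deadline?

2

Nothing blocks stage build, so it runs from hour 0 to hour 4.
After stage build (finishes hour 4, plus 2-hour gap → hour 6), the lighting rig can start at hour 6 and finishes at hour 12.

Working backward from the deadline:
Catering setup must finish by hour 33; it takes 6 hours, so it must start by 33 − 6 = hour 27.
To finish by hour 33, sound check (duration 7) must start no later than hour 26.
For registration desk setup: catering setup (must start by hour 27); sound check (must start by hour 26). The most restrictive is hour 26; with a 9-hour duration, registration desk setup must start by hour 17.
Seating layout must finish before registration desk setup (must start by hour 17). With a 2-hour duration, seating layout must start by 17 − 2 = hour 15.
For the lighting rig: seating layout (must start by hour 15, minus 1-hour gap → hour 14); registration desk setup (must start by hour 17). The most restrictive is hour 14; with a 6-hour duration, the lighting rig must start by hour 8.
So the lighting rig can start as early as hour 6 and as late as hour 8, giving 8 − 6 = 2 hours of slack.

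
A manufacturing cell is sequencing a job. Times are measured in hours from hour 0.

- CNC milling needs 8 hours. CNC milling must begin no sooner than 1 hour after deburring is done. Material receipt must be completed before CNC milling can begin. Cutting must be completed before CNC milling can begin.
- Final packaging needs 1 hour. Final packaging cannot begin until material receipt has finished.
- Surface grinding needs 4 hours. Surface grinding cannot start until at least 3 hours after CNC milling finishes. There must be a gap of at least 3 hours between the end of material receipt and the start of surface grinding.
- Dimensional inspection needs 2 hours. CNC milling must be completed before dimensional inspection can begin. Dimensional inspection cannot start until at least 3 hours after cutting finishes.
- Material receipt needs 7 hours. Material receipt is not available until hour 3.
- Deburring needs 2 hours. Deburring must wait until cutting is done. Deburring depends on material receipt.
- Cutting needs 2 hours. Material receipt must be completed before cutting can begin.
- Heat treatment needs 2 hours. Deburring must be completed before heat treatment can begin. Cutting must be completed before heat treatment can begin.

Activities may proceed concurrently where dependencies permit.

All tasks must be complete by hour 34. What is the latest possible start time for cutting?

14

Nothing follows surface grinding; the deadline of hour 34 is its only limit. It must start by 34 − 4 = hour 30.
Nothing follows dimensional inspection; the deadline of hour 34 is its only limit. It must start by 34 − 2 = hour 32.
CNC milling feeds surface grinding (must start by hour 30, minus 3-hour gap → hour 27); dimensional inspection (must start by hour 32). Taking the minimum, CNC milling must finish by hour 27 and start by 27 − 8 = hour 19.
Heat treatment has no dependents, so it just needs to finish by hour 34. Starting by 34 − 2 = hour 32 achieves that.
Deburring must finish in time for CNC milling (must start by hour 19, minus 1-hour gap → hour 18); heat treatment (must start by hour 32). The tightest is hour 18, so deburring must start by 18 − 2 = hour 16.
Cutting must finish in time for deburring (must start by hour 16); CNC milling (must start by hour 19); heat treatment (must start by hour 32); dimensional inspection (must start by hour 32, minus 3-hour gap → hour 29). The tightest is hour 16, so cutting must start by 16 − 2 = hour 14.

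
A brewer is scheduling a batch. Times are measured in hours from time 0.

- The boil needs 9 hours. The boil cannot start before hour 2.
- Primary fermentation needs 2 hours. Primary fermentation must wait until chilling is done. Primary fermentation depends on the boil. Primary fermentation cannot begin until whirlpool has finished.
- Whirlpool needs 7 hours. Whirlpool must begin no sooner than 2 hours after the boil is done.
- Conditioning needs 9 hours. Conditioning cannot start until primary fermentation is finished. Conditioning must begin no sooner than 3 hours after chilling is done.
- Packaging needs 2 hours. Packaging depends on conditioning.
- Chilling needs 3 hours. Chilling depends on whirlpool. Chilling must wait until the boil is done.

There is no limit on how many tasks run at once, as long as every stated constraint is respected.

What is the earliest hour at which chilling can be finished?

23

After its own release at hour 2, the boil can start at hour 2 and finishes at hour 11.
After the boil (finishes hour 11, plus 2-hour gap → hour 13), whirlpool can start at hour 13 and finishes at hour 20.
Chilling needs all of whirlpool (finishes hour 20); the boil (finishes hour 11). That puts its earliest start at hour 20; it finishes at 20 + 3 = hour 23.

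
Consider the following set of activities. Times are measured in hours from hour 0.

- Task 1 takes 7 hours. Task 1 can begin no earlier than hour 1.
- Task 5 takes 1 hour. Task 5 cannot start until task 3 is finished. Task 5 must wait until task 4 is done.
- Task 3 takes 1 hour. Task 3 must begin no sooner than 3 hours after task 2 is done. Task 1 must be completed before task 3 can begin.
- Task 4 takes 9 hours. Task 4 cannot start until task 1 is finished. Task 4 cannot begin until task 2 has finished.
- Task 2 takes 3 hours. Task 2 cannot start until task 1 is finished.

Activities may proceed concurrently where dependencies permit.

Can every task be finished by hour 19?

No

Task 1 cannot begin until its own release at hour 1. It runs from hour 1 to 1 + 7 = hour 8.
Task 2 waits on task 1 (finishes hour 8), so it starts at hour 8 and finishes at 8 + 3 = hour 11.
Task 4 cannot start until task 1 (finishes hour 8); task 2 (finishes hour 11). The controlling bound is hour 11, so task 4 finishes at 11 + 9 = hour 20.
For task 3: task 2 (finishes hour 11, plus 3-hour gap → hour 14); task 1 (finishes hour 8). Taking the maximum gives a start of hour 14, and it finishes at 14 + 1 = hour 15.
Task 5 needs all of task 3 (finishes hour 15); task 4 (finishes hour 20). That puts its earliest start at hour 20; it finishes at 20 + 1 = hour 21.
The earliest everything can be done is hour 21, which is after the deadline of 19, so it is not possible.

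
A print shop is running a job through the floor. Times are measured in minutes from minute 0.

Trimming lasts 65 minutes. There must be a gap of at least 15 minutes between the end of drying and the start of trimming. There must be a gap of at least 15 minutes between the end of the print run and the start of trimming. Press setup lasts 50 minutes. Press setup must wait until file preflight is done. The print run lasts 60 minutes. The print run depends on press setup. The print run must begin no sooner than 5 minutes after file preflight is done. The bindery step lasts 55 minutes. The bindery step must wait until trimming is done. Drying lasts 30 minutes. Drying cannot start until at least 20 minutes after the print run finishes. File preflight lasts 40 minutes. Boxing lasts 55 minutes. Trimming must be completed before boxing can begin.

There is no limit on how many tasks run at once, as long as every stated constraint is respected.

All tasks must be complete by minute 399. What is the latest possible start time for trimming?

The bindery step has no dependents, so it just needs to finish by minute 399. Starting by 399 − 55 = minute 344 achieves that.
To finish by minute 399, boxing (duration 55) must start no later than minute 344.
Trimming must finish in time for the bindery step (must start by minute 344); boxing (must start by minute 344). The tightest is minute 344, so trimming must start by 344 − 65 = minute 279.

279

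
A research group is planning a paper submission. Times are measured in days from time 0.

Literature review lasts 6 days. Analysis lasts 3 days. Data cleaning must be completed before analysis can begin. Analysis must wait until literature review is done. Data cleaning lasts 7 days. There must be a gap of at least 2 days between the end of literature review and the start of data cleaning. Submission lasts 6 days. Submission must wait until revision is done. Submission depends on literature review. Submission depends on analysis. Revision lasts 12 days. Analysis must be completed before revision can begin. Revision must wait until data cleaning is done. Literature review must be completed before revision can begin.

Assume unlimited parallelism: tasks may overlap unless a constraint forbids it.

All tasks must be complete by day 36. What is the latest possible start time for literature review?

Submission must finish by day 36; it takes 6 days, so it must start by 36 − 6 = day 30.
Since submission (must start by day 30) depends on it, revision must finish by day 30. Backing off its 12-day duration gives a latest start of day 18.
Analysis has several dependents: revision (must start by day 18); submission (must start by day 30). The earliest of those limits is day 18, so analysis must start by 18 − 3 = day 15.
For data cleaning: analysis (must start by day 15); revision (must start by day 18). The most restrictive is day 15; with a 7-day duration, data cleaning must start by day 8.
Literature review feeds data cleaning (must start by day 8, minus 2-day gap → day 6); analysis (must start by day 15); revision (must start by day 18); submission (must start by day 30). Taking the minimum, literature review must finish by day 6 and start by 6 − 6 = day 0.

0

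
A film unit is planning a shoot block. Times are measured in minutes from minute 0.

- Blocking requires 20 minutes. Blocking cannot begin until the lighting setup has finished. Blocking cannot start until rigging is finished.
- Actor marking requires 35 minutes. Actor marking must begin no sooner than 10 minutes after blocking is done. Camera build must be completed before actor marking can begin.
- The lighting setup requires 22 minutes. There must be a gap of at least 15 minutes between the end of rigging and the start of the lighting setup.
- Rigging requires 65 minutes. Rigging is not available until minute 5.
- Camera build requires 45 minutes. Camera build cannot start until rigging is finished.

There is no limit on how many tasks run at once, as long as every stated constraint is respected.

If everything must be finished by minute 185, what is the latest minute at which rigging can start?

18

To finish by minute 185, actor marking (duration 35) must start no later than minute 150.
Blocking must finish before actor marking (must start by minute 150, minus 10-minute gap → minute 140). With a 20-minute duration, blocking must start by 140 − 20 = minute 120.
The lighting setup feeds into blocking (must start by minute 120); so the lighting setup must finish by minute 120 and therefore start by minute 98.
Since actor marking (must start by minute 150) depends on it, camera build must finish by minute 150. Backing off its 45-minute duration gives a latest start of minute 105.
For rigging: the lighting setup (must start by minute 98, minus 15-minute gap → minute 83); camera build (must start by minute 105); blocking (must start by minute 120). The most restrictive is minute 83; with a 65-minute duration, rigging must start by minute 18.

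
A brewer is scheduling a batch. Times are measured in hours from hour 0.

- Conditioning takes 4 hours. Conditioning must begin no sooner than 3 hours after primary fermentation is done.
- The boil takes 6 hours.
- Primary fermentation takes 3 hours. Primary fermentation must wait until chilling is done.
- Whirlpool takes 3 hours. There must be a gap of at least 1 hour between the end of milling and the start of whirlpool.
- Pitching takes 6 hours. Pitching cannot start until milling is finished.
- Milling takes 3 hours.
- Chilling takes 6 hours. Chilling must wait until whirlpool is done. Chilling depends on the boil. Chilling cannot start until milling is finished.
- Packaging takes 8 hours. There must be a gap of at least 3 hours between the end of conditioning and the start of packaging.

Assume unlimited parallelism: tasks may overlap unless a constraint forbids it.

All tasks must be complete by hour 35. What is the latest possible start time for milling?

Nothing follows packaging; the deadline of hour 35 is its only limit. It must start by 35 − 8 = hour 27.
Conditioning feeds into packaging (must start by hour 27, minus 3-hour gap → hour 24); so conditioning must finish by hour 24 and therefore start by hour 20.
Primary fermentation must finish before conditioning (must start by hour 20, minus 3-hour gap → hour 17). With a 3-hour duration, primary fermentation must start by 17 − 3 = hour 14.
Chilling has to be done before primary fermentation (must start by hour 14). That means finishing by hour 14, i.e. starting by 14 − 6 = hour 8.
Whirlpool must finish before chilling (must start by hour 8). With a 3-hour duration, whirlpool must start by 8 − 3 = hour 5.
To finish by hour 35, pitching (duration 6) must start no later than hour 29.
Milling has several dependents: whirlpool (must start by hour 5, minus 1-hour gap → hour 4); chilling (must start by hour 8); pitching (must start by hour 29). The earliest of those limits is hour 4, so milling must start by 4 − 3 = hour 1.

1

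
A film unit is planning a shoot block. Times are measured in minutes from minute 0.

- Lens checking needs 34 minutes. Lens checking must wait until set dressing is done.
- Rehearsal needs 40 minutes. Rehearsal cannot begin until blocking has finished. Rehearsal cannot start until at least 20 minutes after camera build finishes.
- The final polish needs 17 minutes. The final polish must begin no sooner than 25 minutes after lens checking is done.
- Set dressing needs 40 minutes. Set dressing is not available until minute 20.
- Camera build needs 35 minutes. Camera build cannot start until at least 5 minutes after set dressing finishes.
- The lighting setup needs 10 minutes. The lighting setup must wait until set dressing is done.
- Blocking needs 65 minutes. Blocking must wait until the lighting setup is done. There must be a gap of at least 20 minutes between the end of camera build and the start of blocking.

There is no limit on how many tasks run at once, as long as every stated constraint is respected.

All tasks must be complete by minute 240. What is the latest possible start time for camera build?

80

To finish by minute 240, rehearsal (duration 40) must start no later than minute 200.
Blocking has to be done before rehearsal (must start by minute 200). That means finishing by minute 200, i.e. starting by 200 − 65 = minute 135.
Camera build must finish in time for blocking (must start by minute 135, minus 20-minute gap → minute 115); rehearsal (must start by minute 200, minus 20-minute gap → minute 180). The tightest is minute 115, so camera build must start by 115 − 35 = minute 80.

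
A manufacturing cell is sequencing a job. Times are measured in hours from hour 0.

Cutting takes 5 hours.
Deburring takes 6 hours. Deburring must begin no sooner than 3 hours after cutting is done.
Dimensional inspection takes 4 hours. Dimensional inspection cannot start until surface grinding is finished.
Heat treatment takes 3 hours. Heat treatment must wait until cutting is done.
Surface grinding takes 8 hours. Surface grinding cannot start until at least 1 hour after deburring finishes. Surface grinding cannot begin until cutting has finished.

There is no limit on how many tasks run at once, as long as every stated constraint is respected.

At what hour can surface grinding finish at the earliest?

23

Nothing blocks cutting, so it runs from hour 0 to hour 5.
Deburring waits on cutting (finishes hour 5, plus 3-hour gap → hour 8), so it starts at hour 8 and finishes at 8 + 6 = hour 14.
For surface grinding: deburring (finishes hour 14, plus 1-hour gap → hour 15); cutting (finishes hour 5). Taking the maximum gives a start of hour 15, and it finishes at 15 + 8 = hour 23.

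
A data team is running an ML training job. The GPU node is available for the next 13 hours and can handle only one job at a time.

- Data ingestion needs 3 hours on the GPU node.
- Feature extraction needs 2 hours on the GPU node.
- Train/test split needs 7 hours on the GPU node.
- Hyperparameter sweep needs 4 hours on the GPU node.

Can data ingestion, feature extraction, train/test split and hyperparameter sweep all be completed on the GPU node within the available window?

No

Running back to back, the jobs need 3 + 2 + 7 + 4 = 16 hours on the GPU node.
Since 16 > 13, they cannot all fit.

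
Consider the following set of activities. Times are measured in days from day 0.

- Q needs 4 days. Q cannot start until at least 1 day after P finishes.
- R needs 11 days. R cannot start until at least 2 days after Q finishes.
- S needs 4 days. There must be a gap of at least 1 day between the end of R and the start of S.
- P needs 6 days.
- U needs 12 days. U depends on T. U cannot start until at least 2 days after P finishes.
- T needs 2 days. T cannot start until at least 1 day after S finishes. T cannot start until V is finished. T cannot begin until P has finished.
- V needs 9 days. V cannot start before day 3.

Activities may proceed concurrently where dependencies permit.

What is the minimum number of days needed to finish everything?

V cannot begin until its own release at day 3. It runs from day 3 to 3 + 9 = day 12.
P can start immediately at day 0; it finishes at day 6.
Q waits on P (finishes day 6, plus 1-day gap → day 7), so it starts at day 7 and finishes at 7 + 4 = day 11.
After Q (finishes day 11, plus 2-day gap → day 13), R can start at day 13 and finishes at day 24.
After R (finishes day 24, plus 1-day gap → day 25), S can start at day 25 and finishes at day 29.
T has to wait for S (finishes day 29, plus 1-day gap → day 30); V (finishes day 12); P (finishes day 6). The latest of these is day 30, so T runs day 30 to 30 + 2 = day 32.
U needs all of T (finishes day 32); P (finishes day 6, plus 2-day gap → day 8). That puts its earliest start at day 32; it finishes at 32 + 12 = day 44.
All tasks are finished once the last one completes. Finish times: P at 6, Q at 11, R at 24, S at 29, T at 32, U at 44, V at 12. The latest is day 44.

44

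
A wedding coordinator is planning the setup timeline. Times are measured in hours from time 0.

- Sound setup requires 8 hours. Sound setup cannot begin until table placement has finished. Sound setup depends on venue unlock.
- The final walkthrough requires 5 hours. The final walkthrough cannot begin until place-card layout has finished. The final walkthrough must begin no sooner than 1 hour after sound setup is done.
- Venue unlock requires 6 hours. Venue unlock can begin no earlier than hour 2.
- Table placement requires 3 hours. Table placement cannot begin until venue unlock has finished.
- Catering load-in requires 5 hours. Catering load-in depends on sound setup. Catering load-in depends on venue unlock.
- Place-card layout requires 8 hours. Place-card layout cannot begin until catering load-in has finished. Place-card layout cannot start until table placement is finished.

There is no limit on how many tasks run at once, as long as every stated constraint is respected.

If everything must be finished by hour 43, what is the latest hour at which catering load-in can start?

25

Nothing follows the final walkthrough; the deadline of hour 43 is its only limit. It must start by 43 − 5 = hour 38.
Place-card layout must finish before the final walkthrough (must start by hour 38). With an 8-hour duration, place-card layout must start by 38 − 8 = hour 30.
Catering load-in feeds into place-card layout (must start by hour 30); so catering load-in must finish by hour 30 and therefore start by hour 25.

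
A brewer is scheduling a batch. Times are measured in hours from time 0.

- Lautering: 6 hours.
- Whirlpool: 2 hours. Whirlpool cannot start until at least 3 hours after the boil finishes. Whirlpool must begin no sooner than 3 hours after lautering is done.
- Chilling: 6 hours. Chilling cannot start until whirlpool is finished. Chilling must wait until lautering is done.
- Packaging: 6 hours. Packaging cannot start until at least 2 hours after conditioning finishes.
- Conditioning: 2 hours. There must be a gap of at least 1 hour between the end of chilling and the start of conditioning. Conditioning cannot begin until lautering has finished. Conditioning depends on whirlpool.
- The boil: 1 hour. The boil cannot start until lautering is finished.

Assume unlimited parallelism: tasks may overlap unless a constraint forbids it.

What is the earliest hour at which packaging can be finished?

Lautering can start immediately at hour 0; it finishes at hour 6.
The boil cannot begin until lautering (finishes hour 6). It runs from hour 6 to 6 + 1 = hour 7.
Whirlpool has to wait for the boil (finishes hour 7, plus 3-hour gap → hour 10); lautering (finishes hour 6, plus 3-hour gap → hour 9). The latest of these is hour 10, so whirlpool runs hour 10 to 10 + 2 = hour 12.
Chilling has to wait for whirlpool (finishes hour 12); lautering (finishes hour 6). The latest of these is hour 12, so chilling runs hour 12 to 12 + 6 = hour 18.
Conditioning has to wait for chilling (finishes hour 18, plus 1-hour gap → hour 19); lautering (finishes hour 6); whirlpool (finishes hour 12). The latest of these is hour 19, so conditioning runs hour 19 to 19 + 2 = hour 21.
After conditioning (finishes hour 21, plus 2-hour gap → hour 23), packaging can start at hour 23 and finishes at hour 29.

29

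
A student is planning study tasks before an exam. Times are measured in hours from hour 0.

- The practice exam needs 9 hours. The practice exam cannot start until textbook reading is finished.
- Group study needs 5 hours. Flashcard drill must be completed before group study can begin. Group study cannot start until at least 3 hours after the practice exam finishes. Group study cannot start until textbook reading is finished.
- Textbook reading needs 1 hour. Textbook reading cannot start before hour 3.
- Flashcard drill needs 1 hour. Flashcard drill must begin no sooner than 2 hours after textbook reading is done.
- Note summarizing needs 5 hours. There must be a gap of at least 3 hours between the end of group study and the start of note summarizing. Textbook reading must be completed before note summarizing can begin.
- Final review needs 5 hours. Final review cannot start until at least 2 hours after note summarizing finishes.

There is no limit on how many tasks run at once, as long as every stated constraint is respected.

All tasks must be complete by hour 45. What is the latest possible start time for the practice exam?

Final review has no dependents, so it just needs to finish by hour 45. Starting by 45 − 5 = hour 40 achieves that.
Note summarizing must finish before final review (must start by hour 40, minus 2-hour gap → hour 38). With a 5-hour duration, note summarizing must start by 38 − 5 = hour 33.
Group study must finish before note summarizing (must start by hour 33, minus 3-hour gap → hour 30). With a 5-hour duration, group study must start by 30 − 5 = hour 25.
The practice exam feeds into group study (must start by hour 25, minus 3-hour gap → hour 22); so the practice exam must finish by hour 22 and therefore start by hour 13.

13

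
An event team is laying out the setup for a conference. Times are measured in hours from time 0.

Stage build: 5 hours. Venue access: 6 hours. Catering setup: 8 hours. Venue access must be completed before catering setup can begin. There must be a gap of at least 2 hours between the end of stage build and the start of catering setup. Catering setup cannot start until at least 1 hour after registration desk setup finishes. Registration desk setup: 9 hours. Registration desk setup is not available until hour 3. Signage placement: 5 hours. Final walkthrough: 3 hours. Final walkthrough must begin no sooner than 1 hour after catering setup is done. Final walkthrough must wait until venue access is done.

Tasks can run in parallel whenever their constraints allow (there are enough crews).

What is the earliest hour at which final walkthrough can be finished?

Registration desk setup waits on its own release at hour 3, so it starts at hour 3 and finishes at 3 + 9 = hour 12.
Stage build has no prerequisites, so it starts at hour 0 and finishes at hour 5.
Venue access can start immediately at hour 0; it finishes at hour 6.
Catering setup needs all of venue access (finishes hour 6); stage build (finishes hour 5, plus 2-hour gap → hour 7); registration desk setup (finishes hour 12, plus 1-hour gap → hour 13). That puts its earliest start at hour 13; it finishes at 13 + 8 = hour 21.
Final walkthrough needs all of catering setup (finishes hour 21, plus 1-hour gap → hour 22); venue access (finishes hour 6). That puts its earliest start at hour 22; it finishes at 22 + 3 = hour 25.

25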